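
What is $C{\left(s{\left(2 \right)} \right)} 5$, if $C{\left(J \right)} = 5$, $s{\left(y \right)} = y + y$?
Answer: $25$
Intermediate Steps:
$s{\left(y \right)} = 2 y$
$C{\left(s{\left(2 \right)} \right)} 5 = 5 \cdot 5 = 25$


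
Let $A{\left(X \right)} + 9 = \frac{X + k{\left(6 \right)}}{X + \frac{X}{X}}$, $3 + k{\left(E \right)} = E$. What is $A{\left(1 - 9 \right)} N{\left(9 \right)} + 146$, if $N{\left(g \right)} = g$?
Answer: $\frac{500}{7} \approx 71.429$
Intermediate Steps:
$k{\left(E \right)} = -3 + E$
$A{\left(X \right)} = -9 + \frac{3 + X}{1 + X}$ ($A{\left(X \right)} = -9 + \frac{X + \left(-3 + 6\right)}{X + \frac{X}{X}} = -9 + \frac{X + 3}{X + 1} = -9 + \frac{3 + X}{1 + X}$)
$A{\left(1 - 9 \right)} N{\left(9 \right)} + 146 = \frac{2 \left(-3 - 4 \left(1 - 9\right)\right)}{1 + \left(1 - 9\right)} 9 + 146 = \frac{2 \left(-3 - -32\right)}{1 - 8} \cdot 9 + 146 = \frac{2 \left(-3 + 32\right)}{-7} \cdot 9 + 146 = 2 \left(- \frac{1}{7}\right) 29 \cdot 9 + 146 = \left(- \frac{58}{7}\right) 9 + 146 = - \frac{522}{7} + 146 = \frac{500}{7}$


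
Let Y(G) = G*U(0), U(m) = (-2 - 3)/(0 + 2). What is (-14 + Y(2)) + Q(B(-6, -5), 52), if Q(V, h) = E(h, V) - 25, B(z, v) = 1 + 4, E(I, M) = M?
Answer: -39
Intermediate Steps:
B(z, v) = 5
U(m) = -5/2
Y(G) = -5*G/2 (Y(G) = G*(-5/2) = -5*G/2)
Q(V, h) = -25 + V (Q(V, h) = V - 25 = -25 + V)
(-14 + Y(2)) + Q(B(-6, -5), 52) = (-14 - 5/2*2) + (-25 + 5) = (-14 - 5) - 20 = -19 - 20 = -39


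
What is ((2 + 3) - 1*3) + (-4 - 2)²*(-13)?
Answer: -466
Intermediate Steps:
((2 + 3) - 1*3) + (-4 - 2)²*(-13) = (5 - 3) + (-6)²*(-13) = 2 + 36*(-13) = 2 - 468 = -466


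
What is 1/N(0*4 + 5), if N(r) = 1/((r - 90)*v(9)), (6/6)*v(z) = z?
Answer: -765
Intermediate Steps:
v(z) = z
N(r) = 1/(9*(-90 + r)) (N(r) = 1/((r - 90)*9) = (⅑)/(-90 + r) = 1/(9*(-90 + r)))
1/N(0*4 + 5) = 1/(1/(9*(-90 + (0*4 + 5)))) = 1/(1/(9*(-90 + (0 + 5)))) = 1/(1/(9*(-90 + 5))) = 1/((⅑)/(-85)) = 1/((⅑)*(-1/85)) = 1/(-1/765) = -765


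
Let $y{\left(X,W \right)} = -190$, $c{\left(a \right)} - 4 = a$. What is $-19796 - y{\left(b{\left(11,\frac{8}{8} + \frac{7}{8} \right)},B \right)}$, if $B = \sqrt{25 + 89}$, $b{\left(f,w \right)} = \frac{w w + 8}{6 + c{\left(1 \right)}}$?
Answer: $-19606$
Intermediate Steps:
$c{\left(a \right)} = 4 + a$
$b{\left(f,w \right)} = \frac{8}{11} + \frac{w^{2}}{11}$ ($b{\left(f,w \right)} = \frac{w w + 8}{6 + \left(4 + 1\right)} = \frac{w^{2} + 8}{6 + 5} = \frac{8 + w^{2}}{11} = \left(8 + w^{2}\right) \frac{1}{11} = \frac{8}{11} + \frac{w^{2}}{11}$)
$B = \sqrt{114} \approx 10.677$
$-19796 - y{\left(b{\left(11,\frac{8}{8} + \frac{7}{8} \right)},B \right)} = -19796 - -190 = -19796 + 190 = -19606$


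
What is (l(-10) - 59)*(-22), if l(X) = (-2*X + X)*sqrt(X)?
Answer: 1298 - 220*I*sqrt(10) ≈ 1298.0 - 695.7*I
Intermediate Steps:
l(X) = -X**(3/2) (l(X) = (-X)*sqrt(X) = -X**(3/2))
(l(-10) - 59)*(-22) = (-(-10)**(3/2) - 59)*(-22) = (-(-10)*I*sqrt(10) - 59)*(-22) = (10*I*sqrt(10) - 59)*(-22) = (-59 + 10*I*sqrt(10))*(-22) = 1298 - 220*I*sqrt(10)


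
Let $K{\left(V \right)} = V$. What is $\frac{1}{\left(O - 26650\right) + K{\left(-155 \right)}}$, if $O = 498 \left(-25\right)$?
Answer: $- \frac{1}{39255} \approx -2.5474 \cdot 10^{-5}$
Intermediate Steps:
$O = -12450$
$\frac{1}{\left(O - 26650\right) + K{\left(-155 \right)}} = \frac{1}{\left(-12450 - 26650\right) - 155} = \frac{1}{-39100 - 155} = \frac{1}{-39255} = - \frac{1}{39255}$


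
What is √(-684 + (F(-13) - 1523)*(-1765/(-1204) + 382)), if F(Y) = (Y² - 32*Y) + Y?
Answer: I*√132407967279/602 ≈ 604.45*I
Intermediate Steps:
F(Y) = Y² - 31*Y
√(-684 + (F(-13) - 1523)*(-1765/(-1204) + 382)) = √(-684 + (-13*(-31 - 13) - 1523)*(-1765/(-1204) + 382)) = √(-684 + (-13*(-44) - 1523)*(-1765*(-1/1204) + 382)) = √(-684 + (572 - 1523)*(1765/1204 + 382)) = √(-684 - 951*461693/1204) = √(-684 - 439070043/1204) = √(-439893579/1204) = I*√132407967279/602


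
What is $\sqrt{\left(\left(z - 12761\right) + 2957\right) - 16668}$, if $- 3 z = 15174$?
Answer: $i \sqrt{31530} \approx 177.57 i$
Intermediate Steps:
$z = -5058$ ($z = \left(- \frac{1}{3}\right) 15174 = -5058$)
$\sqrt{\left(\left(z - 12761\right) + 2957\right) - 16668} = \sqrt{\left(\left(-5058 - 12761\right) + 2957\right) - 16668} = \sqrt{\left(-17819 + 2957\right) - 16668} = \sqrt{-14862 - 16668} = \sqrt{-31530} = i \sqrt{31530}$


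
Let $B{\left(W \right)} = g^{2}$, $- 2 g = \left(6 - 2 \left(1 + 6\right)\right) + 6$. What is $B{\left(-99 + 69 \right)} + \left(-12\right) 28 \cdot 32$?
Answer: $-10751$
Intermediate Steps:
$g = 1$ ($g = - \frac{\left(6 - 2 \left(1 + 6\right)\right) + 6}{2} = - \frac{\left(6 - 14\right) + 6}{2} = - \frac{-8 + 6}{2} = \left(- \frac{1}{2}\right) \left(-2\right) = 1$)
$B{\left(W \right)} = 1$ ($B{\left(W \right)} = 1^{2} = 1$)
$B{\left(-99 + 69 \right)} + \left(-12\right) 28 \cdot 32 = 1 + \left(-12\right) 28 \cdot 32 = 1 - 10752 = -10751$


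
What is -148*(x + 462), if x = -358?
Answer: -15392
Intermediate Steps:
-148*(x + 462) = -148*(-358 + 462) = -148*104 = -15392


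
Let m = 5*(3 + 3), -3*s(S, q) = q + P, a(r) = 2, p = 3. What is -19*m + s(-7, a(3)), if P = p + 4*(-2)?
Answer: -569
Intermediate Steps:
P = -5 (P = 3 + 4*(-2) = 3 - 8 = -5)
s(S, q) = 5/3 - q/3 (s(S, q) = -(q - 5)/3 = -(-5 + q)/3 = 5/3 - q/3)
m = 30 (m = 5*6 = 30)
-19*m + s(-7, a(3)) = -19*30 + (5/3 - ⅓*2) = -570 + (5/3 - ⅔) = -570 + 1 = -569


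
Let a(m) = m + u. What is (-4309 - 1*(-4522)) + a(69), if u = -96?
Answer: 186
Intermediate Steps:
a(m) = -96 + m (a(m) = m - 96 = -96 + m)
(-4309 - 1*(-4522)) + a(69) = (-4309 - 1*(-4522)) + (-96 + 69) = (-4309 + 4522) - 27 = 213 - 27 = 186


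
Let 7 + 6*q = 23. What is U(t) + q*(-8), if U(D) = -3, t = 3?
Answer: -73/3 ≈ -24.333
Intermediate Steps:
q = 8/3 (q = -7/6 + (1/6)*23 = -7/6 + 23/6 = 8/3 ≈ 2.6667)
U(t) + q*(-8) = -3 + (8/3)*(-8) = -3 - 64/3 = -73/3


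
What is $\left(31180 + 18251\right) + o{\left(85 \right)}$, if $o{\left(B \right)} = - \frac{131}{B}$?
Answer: $\frac{4201504}{85} \approx 49429.0$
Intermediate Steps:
$\left(31180 + 18251\right) + o{\left(85 \right)} = \left(31180 + 18251\right) - \frac{131}{85} = 49431 - \frac{131}{85} = \frac{4201504}{85}$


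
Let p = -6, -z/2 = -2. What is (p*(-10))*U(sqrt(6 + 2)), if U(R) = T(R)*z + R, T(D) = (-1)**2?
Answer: 240 + 120*sqrt(2) ≈ 409.71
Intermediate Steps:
z = 4 (z = -2*(-2) = 4)
T(D) = 1
U(R) = 4 + R (U(R) = 1*4 + R = 4 + R)
(p*(-10))*U(sqrt(6 + 2)) = (-6*(-10))*(4 + sqrt(6 + 2)) = 60*(4 + sqrt(8)) = 60*(4 + 2*sqrt(2)) = 240 + 120*sqrt(2)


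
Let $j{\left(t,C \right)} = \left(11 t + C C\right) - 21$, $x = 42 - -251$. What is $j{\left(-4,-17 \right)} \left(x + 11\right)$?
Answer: $68096$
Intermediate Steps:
$x = 293$ ($x = 42 + 251 = 293$)
$j{\left(t,C \right)} = -21 + C^{2} + 11 t$ ($j{\left(t,C \right)} = \left(11 t + C^{2}\right) - 21 = \left(C^{2} + 11 t\right) - 21 = -21 + C^{2} + 11 t$)
$j{\left(-4,-17 \right)} \left(x + 11\right) = \left(-21 + \left(-17\right)^{2} + 11 \left(-4\right)\right) \left(293 + 11\right) = \left(-21 + 289 - 44\right) 304 = 224 \cdot 304 = 68096$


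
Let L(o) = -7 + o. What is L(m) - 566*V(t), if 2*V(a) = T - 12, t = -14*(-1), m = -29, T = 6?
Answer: 1662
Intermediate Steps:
t = 14
V(a) = -3 (V(a) = (6 - 12)/2 = (½)*(-6) = -3)
L(m) - 566*V(t) = (-7 - 29) - 566*(-3) = -36 + 1698 = 1662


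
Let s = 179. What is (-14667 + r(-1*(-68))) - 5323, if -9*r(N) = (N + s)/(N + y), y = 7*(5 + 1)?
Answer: -19790347/990 ≈ -19990.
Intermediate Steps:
y = 42 (y = 7*6 = 42)
r(N) = -(179 + N)/(9*(42 + N)) (r(N) = -(N + 179)/(9*(N + 42)) = -(179 + N)/(9*(42 + N)))
(-14667 + r(-1*(-68))) - 5323 = (-14667 + (-179 - (-1)*(-68))/(9*(42 - 1*(-68)))) - 5323 = (-14667 + (-179 - 1*68)/(9*(42 + 68))) - 5323 = (-14667 + (1/9)*(-179 - 68)/110) - 5323 = (-14667 + (1/9)*(1/110)*(-247)) - 5323 = (-14667 - 247/990) - 5323 = -14520577/990 - 5323 = -19790347/990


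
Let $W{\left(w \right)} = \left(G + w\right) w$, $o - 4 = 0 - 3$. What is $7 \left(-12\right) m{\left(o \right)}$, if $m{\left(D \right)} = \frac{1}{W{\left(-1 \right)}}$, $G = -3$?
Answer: $-21$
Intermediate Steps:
$o = 1$ ($o = 4 + \left(0 - 3\right) = 4 - 3 = 1$)
$W{\left(w \right)} = w \left(-3 + w\right)$ ($W{\left(w \right)} = \left(-3 + w\right) w = w \left(-3 + w\right)$)
$m{\left(D \right)} = \frac{1}{4}$ ($m{\left(D \right)} = \frac{1}{\left(-1\right) \left(-3 - 1\right)} = \frac{1}{\left(-1\right) \left(-4\right)} = \frac{1}{4}$)
$7 \left(-12\right) m{\left(o \right)} = 7 \left(-12\right) \frac{1}{4} = \left(-84\right) \frac{1}{4} = -21$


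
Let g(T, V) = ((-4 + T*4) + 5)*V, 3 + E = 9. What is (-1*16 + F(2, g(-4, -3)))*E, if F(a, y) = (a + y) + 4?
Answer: 210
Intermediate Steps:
E = 6 (E = -3 + 9 = 6)
g(T, V) = V*(1 + 4*T) (g(T, V) = ((-4 + 4*T) + 5)*V = (1 + 4*T)*V = V*(1 + 4*T))
F(a, y) = 4 + a + y
(-1*16 + F(2, g(-4, -3)))*E = (-1*16 + (4 + 2 - 3*(1 + 4*(-4))))*6 = (-16 + (4 + 2 - 3*(1 - 16)))*6 = (-16 + (4 + 2 - 3*(-15)))*6 = (-16 + (4 + 2 + 45))*6 = (-16 + 51)*6 = 35*6 = 210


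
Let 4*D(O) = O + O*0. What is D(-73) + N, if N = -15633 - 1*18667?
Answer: -137273/4 ≈ -34318.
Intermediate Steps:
D(O) = O/4 (D(O) = (O + O*0)/4 = (O + 0)/4 = O/4)
N = -34300 (N = -15633 - 18667 = -34300)
D(-73) + N = (¼)*(-73) - 34300 = -73/4 - 34300 = -137273/4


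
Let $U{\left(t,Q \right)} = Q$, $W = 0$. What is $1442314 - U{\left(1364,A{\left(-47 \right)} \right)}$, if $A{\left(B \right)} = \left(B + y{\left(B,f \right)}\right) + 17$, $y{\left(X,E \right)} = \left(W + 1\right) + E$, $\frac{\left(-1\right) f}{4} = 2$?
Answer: $1442351$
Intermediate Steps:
$f = -8$ ($f = \left(-4\right) 2 = -8$)
$y{\left(X,E \right)} = 1 + E$ ($y{\left(X,E \right)} = \left(0 + 1\right) + E = 1 + E$)
$A{\left(B \right)} = 10 + B$ ($A{\left(B \right)} = \left(B + \left(1 - 8\right)\right) + 17 = \left(B - 7\right) + 17 = \left(-7 + B\right) + 17 = 10 + B$)
$1442314 - U{\left(1364,A{\left(-47 \right)} \right)} = 1442314 - \left(10 - 47\right) = 1442314 - -37 = 1442314 + 37 = 1442351$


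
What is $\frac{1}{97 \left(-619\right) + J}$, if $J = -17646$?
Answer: $- \frac{1}{77689} \approx -1.2872 \cdot 10^{-5}$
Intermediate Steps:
$\frac{1}{97 \left(-619\right) + J} = \frac{1}{97 \left(-619\right) - 17646} = \frac{1}{-60043 - 17646} = \frac{1}{-77689} = - \frac{1}{77689}$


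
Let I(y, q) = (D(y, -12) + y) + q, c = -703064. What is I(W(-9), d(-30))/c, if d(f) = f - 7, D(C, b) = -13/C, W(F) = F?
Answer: 401/6327576 ≈ 6.3373e-5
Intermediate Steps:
d(f) = -7 + f
I(y, q) = q + y - 13/y (I(y, q) = (-13/y + y) + q = (y - 13/y) + q = q + y - 13/y)
I(W(-9), d(-30))/c = ((-7 - 30) - 9 - 13/(-9))/(-703064) = (-37 - 9 - 13*(-1/9))*(-1/703064) = (-37 - 9 + 13/9)*(-1/703064) = -401/9*(-1/703064) = 401/6327576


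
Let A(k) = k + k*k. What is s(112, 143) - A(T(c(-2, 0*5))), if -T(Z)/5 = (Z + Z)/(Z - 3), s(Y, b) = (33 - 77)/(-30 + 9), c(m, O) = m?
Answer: -208/21 ≈ -9.9048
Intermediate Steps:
s(Y, b) = 44/21 (s(Y, b) = -44/(-21) = -44*(-1/21) = 44/21)
T(Z) = -10*Z/(-3 + Z) (T(Z) = -5*(Z + Z)/(Z - 3) = -5*2*Z/(-3 + Z) = -10*Z/(-3 + Z))
A(k) = k + k²
s(112, 143) - A(T(c(-2, 0*5))) = 44/21 - (-10*(-2)/(-3 - 2))*(1 - 10*(-2)/(-3 - 2)) = 44/21 - (-10*(-2)/(-5))*(1 - 10*(-2)/(-5)) = 44/21 - (-10*(-2)*(-⅕))*(1 - 10*(-2)*(-⅕)) = 44/21 - (-4)*(1 - 4) = 44/21 - (-4)*(-3) = 44/21 - 1*12 = 44/21 - 12 = -208/21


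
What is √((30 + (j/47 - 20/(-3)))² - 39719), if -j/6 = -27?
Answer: I*√757663103/141 ≈ 195.22*I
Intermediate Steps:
j = 162 (j = -6*(-27) = 162)
√((30 + (j/47 - 20/(-3)))² - 39719) = √((30 + (162/47 - 20/(-3)))² - 39719) = √((30 + (162*(1/47) - 20*(-⅓)))² - 39719) = √((30 + (162/47 + 20/3))² - 39719) = √((30 + 1426/141)² - 39719) = √((5656/141)² - 39719) = √(31990336/19881 - 39719) = √(-757663103/19881) = I*√757663103/141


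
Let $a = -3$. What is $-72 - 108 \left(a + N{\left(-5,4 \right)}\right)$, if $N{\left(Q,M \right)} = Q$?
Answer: $792$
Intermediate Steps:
$-72 - 108 \left(a + N{\left(-5,4 \right)}\right) = -72 - 108 \left(-3 - 5\right) = -72 - -864 = -72 + 864 = 792$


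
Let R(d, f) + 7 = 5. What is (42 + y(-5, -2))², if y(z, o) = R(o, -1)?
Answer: 1600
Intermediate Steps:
R(d, f) = -2 (R(d, f) = -7 + 5 = -2)
y(z, o) = -2
(42 + y(-5, -2))² = (42 - 2)² = 40² = 1600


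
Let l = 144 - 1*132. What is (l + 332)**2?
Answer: 118336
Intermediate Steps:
l = 12 (l = 144 - 132 = 12)
(l + 332)**2 = (12 + 332)**2 = 344**2 = 118336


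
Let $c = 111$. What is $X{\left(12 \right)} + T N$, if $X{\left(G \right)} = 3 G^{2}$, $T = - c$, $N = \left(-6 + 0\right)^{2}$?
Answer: $-3564$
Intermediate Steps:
$N = 36$ ($N = \left(-6\right)^{2} = 36$)
$T = -111$ ($T = \left(-1\right) 111 = -111$)
$X{\left(12 \right)} + T N = 3 \cdot 12^{2} - 3996 = 3 \cdot 144 - 3996 = 432 - 3996 = -3564$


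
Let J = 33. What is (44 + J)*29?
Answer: 2233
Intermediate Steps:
(44 + J)*29 = (44 + 33)*29 = 77*29 = 2233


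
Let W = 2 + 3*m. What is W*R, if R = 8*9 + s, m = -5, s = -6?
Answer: -858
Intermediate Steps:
R = 66 (R = 8*9 - 6 = 72 - 6 = 66)
W = -13 (W = 2 + 3*(-5) = 2 - 15 = -13)
W*R = -13*66 = -858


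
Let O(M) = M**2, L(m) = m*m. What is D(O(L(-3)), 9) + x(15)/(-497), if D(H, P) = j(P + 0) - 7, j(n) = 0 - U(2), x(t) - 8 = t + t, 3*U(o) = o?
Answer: -11545/1491 ≈ -7.7431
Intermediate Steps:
U(o) = o/3
x(t) = 8 + 2*t (x(t) = 8 + (t + t) = 8 + 2*t)
L(m) = m**2
j(n) = -2/3 (j(n) = 0 - 2/3 = -2/3)
D(H, P) = -23/3 (D(H, P) = -2/3 - 7 = -23/3)
D(O(L(-3)), 9) + x(15)/(-497) = -23/3 + (8 + 2*15)/(-497) = -23/3 + (8 + 30)*(-1/497) = -23/3 + 38*(-1/497) = -23/3 - 38/497 = -11545/1491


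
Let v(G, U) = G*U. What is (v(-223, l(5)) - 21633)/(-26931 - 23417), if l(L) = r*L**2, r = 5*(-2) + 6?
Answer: -667/50348 ≈ -0.013248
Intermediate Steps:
r = -4 (r = -10 + 6 = -4)
l(L) = -4*L**2
(v(-223, l(5)) - 21633)/(-26931 - 23417) = (-(-892)*5**2 - 21633)/(-26931 - 23417) = (-(-892)*25 - 21633)/(-50348) = (-223*(-100) - 21633)*(-1/50348) = (22300 - 21633)*(-1/50348) = 667*(-1/50348) = -667/50348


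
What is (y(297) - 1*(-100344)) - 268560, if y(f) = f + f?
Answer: -167622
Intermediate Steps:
y(f) = 2*f
(y(297) - 1*(-100344)) - 268560 = (2*297 - 1*(-100344)) - 268560 = (594 + 100344) - 268560 = 100938 - 268560 = -167622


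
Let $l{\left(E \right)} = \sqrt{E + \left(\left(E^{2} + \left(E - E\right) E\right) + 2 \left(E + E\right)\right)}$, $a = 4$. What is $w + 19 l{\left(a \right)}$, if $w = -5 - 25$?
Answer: $84$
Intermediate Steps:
$w = -30$
$l{\left(E \right)} = \sqrt{E^{2} + 5 E}$ ($l{\left(E \right)} = \sqrt{E + \left(\left(E^{2} + 0 E\right) + 2 \cdot 2 E\right)} = \sqrt{E + \left(\left(E^{2} + 0\right) + 4 E\right)} = \sqrt{E + \left(E^{2} + 4 E\right)} = \sqrt{E^{2} + 5 E}$)
$w + 19 l{\left(a \right)} = -30 + 19 \sqrt{4 \left(5 + 4\right)} = -30 + 19 \sqrt{4 \cdot 9} = -30 + 19 \sqrt{36} = -30 + 19 \cdot 6 = -30 + 114 = 84$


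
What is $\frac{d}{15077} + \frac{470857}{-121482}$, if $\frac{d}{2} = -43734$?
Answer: $- \frac{17724898565}{1831584114} \approx -9.6774$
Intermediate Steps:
$d = -87468$ ($d = 2 \left(-43734\right) = -87468$)
$\frac{d}{15077} + \frac{470857}{-121482} = - \frac{87468}{15077} + \frac{470857}{-121482} = \left(-87468\right) \frac{1}{15077} + 470857 \left(- \frac{1}{121482}\right) = - \frac{87468}{15077} - \frac{470857}{121482} = - \frac{17724898565}{1831584114}$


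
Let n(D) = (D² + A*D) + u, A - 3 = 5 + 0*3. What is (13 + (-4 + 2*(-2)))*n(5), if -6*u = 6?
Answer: 320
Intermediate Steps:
u = -1 (u = -⅙*6 = -1)
A = 8 (A = 3 + (5 + 0*3) = 3 + (5 + 0) = 3 + 5 = 8)
n(D) = -1 + D² + 8*D (n(D) = (D² + 8*D) - 1 = -1 + D² + 8*D)
(13 + (-4 + 2*(-2)))*n(5) = (13 + (-4 + 2*(-2)))*(-1 + 5² + 8*5) = (13 + (-4 - 4))*(-1 + 25 + 40) = (13 - 8)*64 = 5*64 = 320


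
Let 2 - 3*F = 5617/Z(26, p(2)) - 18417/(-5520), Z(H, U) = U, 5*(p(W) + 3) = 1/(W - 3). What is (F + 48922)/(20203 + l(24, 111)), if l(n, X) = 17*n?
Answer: 22773063/9481060 ≈ 2.4020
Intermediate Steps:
p(W) = -3 + 1/(5*(-3 + W)) (p(W) = -3 + 1/(5*(W - 3)) = -3 + 1/(5*(-3 + W)))
F = 268943/460 (F = ⅔ - (5617/(((46 - 15*2)/(5*(-3 + 2)))) - 18417/(-5520))/3 = ⅔ - (5617/(((⅕)*(46 - 30)/(-1))) - 18417*(-1/5520))/3 = ⅔ - (5617/(((⅕)*(-1)*16)) + 6139/1840)/3 = ⅔ - (5617/(-16/5) + 6139/1840)/3 = ⅔ - (5617*(-5/16) + 6139/1840)/3 = ⅔ - (-28085/16 + 6139/1840)/3 = ⅔ - ⅓*(-805909/460) = ⅔ + 805909/1380 = 268943/460 ≈ 584.66)
(F + 48922)/(20203 + l(24, 111)) = (268943/460 + 48922)/(20203 + 17*24) = 22773063/(460*(20203 + 408)) = (22773063/460)/20611 = (22773063/460)*(1/20611) = 22773063/9481060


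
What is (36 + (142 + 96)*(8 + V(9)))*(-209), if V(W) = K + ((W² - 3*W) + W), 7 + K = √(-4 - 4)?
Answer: -3191012 - 99484*I*√2 ≈ -3.191e+6 - 1.4069e+5*I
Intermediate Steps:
K = -7 + 2*I*√2 (K = -7 + √(-4 - 4) = -7 + √(-8) = -7 + 2*I*√2 ≈ -7.0 + 2.8284*I)
V(W) = -7 + W² - 2*W + 2*I*√2 (V(W) = (-7 + 2*I*√2) + ((W² - 3*W) + W) = (-7 + 2*I*√2) + (W² - 2*W) = -7 + W² - 2*W + 2*I*√2)
(36 + (142 + 96)*(8 + V(9)))*(-209) = (36 + (142 + 96)*(8 + (-7 + 9² - 2*9 + 2*I*√2)))*(-209) = (36 + 238*(8 + (-7 + 81 - 18 + 2*I*√2)))*(-209) = (36 + 238*(8 + (56 + 2*I*√2)))*(-209) = (36 + 238*(64 + 2*I*√2))*(-209) = (36 + (15232 + 476*I*√2))*(-209) = (15268 + 476*I*√2)*(-209) = -3191012 - 99484*I*√2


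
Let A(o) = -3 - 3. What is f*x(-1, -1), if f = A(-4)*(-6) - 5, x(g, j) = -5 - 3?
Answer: -248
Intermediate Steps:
A(o) = -6
x(g, j) = -8
f = 31 (f = -6*(-6) - 5 = 36 - 5 = 31)
f*x(-1, -1) = 31*(-8) = -248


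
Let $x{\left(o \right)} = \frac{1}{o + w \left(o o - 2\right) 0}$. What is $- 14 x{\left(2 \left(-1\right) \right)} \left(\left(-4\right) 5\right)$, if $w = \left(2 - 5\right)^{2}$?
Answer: $-140$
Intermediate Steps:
$w = 9$ ($w = \left(-3\right)^{2} = 9$)
$x{\left(o \right)} = \frac{1}{o}$ ($x{\left(o \right)} = \frac{1}{o + 9 \left(o o - 2\right) 0} = \frac{1}{o + 9 \left(o^{2} - 2\right) 0} = \frac{1}{o + 9 \left(-2 + o^{2}\right) 0} = \frac{1}{o + \left(-18 + 9 o^{2}\right) 0} = \frac{1}{o + 0} = \frac{1}{o}$)
$- 14 x{\left(2 \left(-1\right) \right)} \left(\left(-4\right) 5\right) = - \frac{14}{2 \left(-1\right)} \left(\left(-4\right) 5\right) = - \frac{14}{-2} \left(-20\right) = \left(-14\right) \left(- \frac{1}{2}\right) \left(-20\right) = 7 \left(-20\right) = -140$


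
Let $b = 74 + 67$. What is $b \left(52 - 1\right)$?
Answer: $7191$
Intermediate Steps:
$b = 141$
$b \left(52 - 1\right) = 141 \left(52 - 1\right) = 141 \cdot 51 = 7191$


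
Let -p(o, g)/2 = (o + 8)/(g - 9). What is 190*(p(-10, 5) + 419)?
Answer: 79420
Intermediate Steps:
p(o, g) = -2*(8 + o)/(-9 + g) (p(o, g) = -2*(o + 8)/(g - 9) = -2*(8 + o)/(-9 + g))
190*(p(-10, 5) + 419) = 190*(2*(-8 - 1*(-10))/(-9 + 5) + 419) = 190*(2*(-8 + 10)/(-4) + 419) = 190*(2*(-1/4)*2 + 419) = 190*(-1 + 419) = 190*418 = 79420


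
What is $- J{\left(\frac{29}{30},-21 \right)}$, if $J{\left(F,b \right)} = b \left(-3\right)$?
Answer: $-63$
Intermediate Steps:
$J{\left(F,b \right)} = - 3 b$
$- J{\left(\frac{29}{30},-21 \right)} = - \left(-3\right) \left(-21\right) = \left(-1\right) 63 = -63$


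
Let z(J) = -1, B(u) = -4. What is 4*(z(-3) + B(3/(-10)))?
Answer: -20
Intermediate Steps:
4*(z(-3) + B(3/(-10))) = 4*(-1 - 4) = 4*(-5) = -20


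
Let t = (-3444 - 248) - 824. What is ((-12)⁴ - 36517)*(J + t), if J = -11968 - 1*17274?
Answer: 532734998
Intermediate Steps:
t = -4516 (t = -3692 - 824 = -4516)
J = -29242 (J = -11968 - 17274 = -29242)
((-12)⁴ - 36517)*(J + t) = ((-12)⁴ - 36517)*(-29242 - 4516) = (20736 - 36517)*(-33758) = -15781*(-33758) = 532734998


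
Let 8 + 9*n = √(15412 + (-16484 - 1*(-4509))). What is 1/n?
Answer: 72/3373 + 9*√3437/3373 ≈ 0.17777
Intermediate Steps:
n = -8/9 + √3437/9 (n = -8/9 + √(15412 + (-16484 - 1*(-4509)))/9 = -8/9 + √(15412 + (-16484 + 4509))/9 = -8/9 + √(15412 - 11975)/9 = -8/9 + √3437/9 ≈ 5.6251)
1/n = 1/(-8/9 + √3437/9)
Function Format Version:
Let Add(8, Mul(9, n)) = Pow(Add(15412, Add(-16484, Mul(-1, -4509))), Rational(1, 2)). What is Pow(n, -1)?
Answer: Add(Rational(72, 3373), Mul(Rational(9, 3373), Pow(3437, Rational(1, 2)))) ≈ 0.17777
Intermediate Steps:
n = Add(Rational(-8, 9), Mul(Rational(1, 9), Pow(3437, Rational(1, 2)))) (n = Add(Rational(-8, 9), Mul(Rational(1, 9), Pow(Add(15412, Add(-16484, Mul(-1, -4509))), Rational(1, 2)))) = Add(Rational(-8, 9), Mul(Rational(1, 9), Pow(Add(15412, Add(-16484, 4509)), Rational(1, 2)))) = Add(Rational(-8, 9), Mul(Rational(1, 9), Pow(Add(15412, -11975), Rational(1, 2)))) = Add(Rational(-8, 9), Mul(Rational(1, 9), Pow(3437, Rational(1, 2)))) ≈ 5.6251)
Pow(n, -1) = Pow(Add(Rational(-8, 9), Mul(Rational(1, 9), Pow(3437, Rational(1, 2)))), -1)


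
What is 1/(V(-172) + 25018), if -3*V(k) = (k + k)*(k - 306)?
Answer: -3/89378 ≈ -3.3565e-5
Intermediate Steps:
V(k) = -2*k*(-306 + k)/3 (V(k) = -(k + k)*(k - 306)/3 = -2*k*(-306 + k)/3)
1/(V(-172) + 25018) = 1/((⅔)*(-172)*(306 - 1*(-172)) + 25018) = 1/((⅔)*(-172)*(306 + 172) + 25018) = 1/((⅔)*(-172)*478 + 25018) = 1/(-164432/3 + 25018) = 1/(-89378/3) = -3/89378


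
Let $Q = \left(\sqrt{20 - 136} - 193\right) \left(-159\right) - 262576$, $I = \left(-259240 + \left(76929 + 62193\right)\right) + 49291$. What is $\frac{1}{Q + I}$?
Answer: $\frac{i}{2 \left(- 151358 i + 159 \sqrt{29}\right)} \approx -3.3033 \cdot 10^{-6} + 1.8687 \cdot 10^{-8} i$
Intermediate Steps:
$I = -70827$ ($I = \left(-259240 + 139122\right) + 49291 = -120118 + 49291 = -70827$)
$Q = -231889 - 318 i \sqrt{29}$ ($Q = \left(\sqrt{-116} - 193\right) \left(-159\right) - 262576 = \left(2 i \sqrt{29} - 193\right) \left(-159\right) - 262576 = \left(-193 + 2 i \sqrt{29}\right) \left(-159\right) - 262576 = \left(30687 - 318 i \sqrt{29}\right) - 262576 = -231889 - 318 i \sqrt{29} \approx -2.3189 \cdot 10^{5} - 1712.5 i$)
$\frac{1}{Q + I} = \frac{1}{\left(-231889 - 318 i \sqrt{29}\right) - 70827} = \frac{1}{-302716 - 318 i \sqrt{29}}$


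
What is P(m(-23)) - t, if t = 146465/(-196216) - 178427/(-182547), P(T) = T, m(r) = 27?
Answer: 958829852227/35818642152 ≈ 26.769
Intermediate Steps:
t = 8273485877/35818642152 (t = 146465*(-1/196216) - 178427*(-1/182547) = -146465/196216 + 178427/182547 = 8273485877/35818642152 ≈ 0.23098)
P(m(-23)) - t = 27 - 1*8273485877/35818642152 = 27 - 8273485877/35818642152 = 958829852227/35818642152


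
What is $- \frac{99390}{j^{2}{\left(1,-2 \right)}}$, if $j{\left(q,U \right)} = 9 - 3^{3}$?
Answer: $- \frac{16565}{54} \approx -306.76$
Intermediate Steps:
$j{\left(q,U \right)} = -18$ ($j{\left(q,U \right)} = 9 - 27 = -18$)
$- \frac{99390}{j^{2}{\left(1,-2 \right)}} = - \frac{99390}{\left(-18\right)^{2}} = - \frac{99390}{324} = \left(-99390\right) \frac{1}{324} = - \frac{16565}{54}$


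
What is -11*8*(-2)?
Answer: 176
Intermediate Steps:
-11*8*(-2) = -88*(-2) = 176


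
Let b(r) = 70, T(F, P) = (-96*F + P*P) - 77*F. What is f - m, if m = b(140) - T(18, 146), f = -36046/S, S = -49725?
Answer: 901649746/49725 ≈ 18133.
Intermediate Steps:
T(F, P) = P² - 173*F (T(F, P) = (-96*F + P²) - 77*F = (P² - 96*F) - 77*F = P² - 173*F)
f = 36046/49725 (f = -36046/(-49725) = -36046*(-1/49725) = 36046/49725 ≈ 0.72491)
m = -18132 (m = 70 - (146² - 173*18) = 70 - (21316 - 3114) = 70 - 1*18202 = 70 - 18202 = -18132)
f - m = 36046/49725 - 1*(-18132) = 36046/49725 + 18132 = 901649746/49725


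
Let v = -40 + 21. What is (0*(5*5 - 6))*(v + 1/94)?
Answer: 0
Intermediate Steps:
v = -19
(0*(5*5 - 6))*(v + 1/94) = (0*(5*5 - 6))*(-19 + 1/94) = (0*(25 - 6))*(-19 + 1/94) = (0*19)*(-1785/94) = 0*(-1785/94) = 0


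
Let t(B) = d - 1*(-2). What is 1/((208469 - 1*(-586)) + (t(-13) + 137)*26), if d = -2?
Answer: 1/212617 ≈ 4.7033e-6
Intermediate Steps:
t(B) = 0 (t(B) = -2 - 1*(-2) = -2 + 2 = 0)
1/((208469 - 1*(-586)) + (t(-13) + 137)*26) = 1/((208469 - 1*(-586)) + (0 + 137)*26) = 1/((208469 + 586) + 137*26) = 1/(209055 + 3562) = 1/212617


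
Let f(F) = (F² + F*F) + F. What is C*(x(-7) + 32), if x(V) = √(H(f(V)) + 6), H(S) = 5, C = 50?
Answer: 1600 + 50*√11 ≈ 1765.8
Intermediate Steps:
f(F) = F + 2*F² (f(F) = (F² + F²) + F = 2*F² + F = F + 2*F²)
x(V) = √11 (x(V) = √(5 + 6) = √11)
C*(x(-7) + 32) = 50*(√11 + 32) = 50*(32 + √11) = 1600 + 50*√11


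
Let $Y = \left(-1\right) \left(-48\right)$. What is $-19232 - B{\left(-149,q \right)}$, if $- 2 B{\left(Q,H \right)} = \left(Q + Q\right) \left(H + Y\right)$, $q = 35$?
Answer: $-31599$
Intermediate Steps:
$Y = 48$
$B{\left(Q,H \right)} = - Q \left(48 + H\right)$ ($B{\left(Q,H \right)} = - \frac{\left(Q + Q\right) \left(H + 48\right)}{2} = - \frac{2 Q \left(48 + H\right)}{2} = - Q \left(48 + H\right)$)
$-19232 - B{\left(-149,q \right)} = -19232 - \left(-1\right) \left(-149\right) \left(48 + 35\right) = -19232 - \left(-1\right) \left(-149\right) 83 = -19232 - 12367 = -31599$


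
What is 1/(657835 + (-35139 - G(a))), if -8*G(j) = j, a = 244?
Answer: 2/1245453 ≈ 1.6058e-6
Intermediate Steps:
G(j) = -j/8
1/(657835 + (-35139 - G(a))) = 1/(657835 + (-35139 - (-1)*244/8)) = 1/(657835 + (-35139 - 1*(-61/2))) = 1/(657835 + (-35139 + 61/2)) = 1/(657835 - 70217/2) = 1/(1245453/2) = 2/1245453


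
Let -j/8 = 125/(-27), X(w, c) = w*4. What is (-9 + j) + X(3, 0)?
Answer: 1081/27 ≈ 40.037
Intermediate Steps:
X(w, c) = 4*w
j = 1000/27 (j = -1000/(-27) = -1000*(-1)/27 = -8*(-125/27) = 1000/27 ≈ 37.037)
(-9 + j) + X(3, 0) = (-9 + 1000/27) + 4*3 = 757/27 + 12 = 1081/27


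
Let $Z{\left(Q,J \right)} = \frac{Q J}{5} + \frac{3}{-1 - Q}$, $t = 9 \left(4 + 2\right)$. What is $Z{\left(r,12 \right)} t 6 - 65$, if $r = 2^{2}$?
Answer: $2851$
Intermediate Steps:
$t = 54$ ($t = 9 \cdot 6 = 54$)
$r = 4$
$Z{\left(Q,J \right)} = \frac{3}{-1 - Q} + \frac{J Q}{5}$ ($Z{\left(Q,J \right)} = J Q \frac{1}{5} + \frac{3}{-1 - Q} = \frac{J Q}{5} + \frac{3}{-1 - Q} = \frac{3}{-1 - Q} + \frac{J Q}{5}$)
$Z{\left(r,12 \right)} t 6 - 65 = \frac{-15 + 12 \cdot 4 + 12 \cdot 4^{2}}{5 \left(1 + 4\right)} 54 \cdot 6 - 65 = \frac{-15 + 48 + 12 \cdot 16}{5 \cdot 5} \cdot 324 - 65 = \frac{1}{5} \cdot \frac{1}{5} \left(-15 + 48 + 192\right) 324 - 65 = \frac{1}{5} \cdot \frac{1}{5} \cdot 225 \cdot 324 - 65 = 9 \cdot 324 - 65 = 2916 - 65 = 2851$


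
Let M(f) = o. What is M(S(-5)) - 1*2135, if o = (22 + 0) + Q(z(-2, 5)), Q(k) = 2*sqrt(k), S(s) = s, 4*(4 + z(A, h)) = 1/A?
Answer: -2113 + I*sqrt(66)/2 ≈ -2113.0 + 4.062*I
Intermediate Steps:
z(A, h) = -4 + 1/(4*A)
o = 22 + I*sqrt(66)/2 (o = (22 + 0) + 2*sqrt(-4 + (1/4)/(-2)) = 22 + 2*sqrt(-4 + (1/4)*(-1/2)) = 22 + 2*sqrt(-4 - 1/8) = 22 + 2*sqrt(-33/8) = 22 + 2*(I*sqrt(66)/4) = 22 + I*sqrt(66)/2 ≈ 22.0 + 4.062*I)
M(f) = 22 + I*sqrt(66)/2
M(S(-5)) - 1*2135 = (22 + I*sqrt(66)/2) - 1*2135 = (22 + I*sqrt(66)/2) - 2135 = -2113 + I*sqrt(66)/2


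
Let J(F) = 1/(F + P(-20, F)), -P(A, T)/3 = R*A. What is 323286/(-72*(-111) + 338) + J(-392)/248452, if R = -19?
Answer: 61525926802187/1585317552560 ≈ 38.810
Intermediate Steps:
P(A, T) = 57*A (P(A, T) = -(-57)*A = 57*A)
J(F) = 1/(-1140 + F) (J(F) = 1/(F + 57*(-20)) = 1/(F - 1140) = 1/(-1140 + F))
323286/(-72*(-111) + 338) + J(-392)/248452 = 323286/(-72*(-111) + 338) + 1/(-1140 - 392*248452) = 323286/(7992 + 338) + (1/248452)/(-1532) = 323286/8330 - 1/1532*1/248452 = 323286*(1/8330) - 1/380628464 = 161643/4165 - 1/380628464 = 61525926802187/1585317552560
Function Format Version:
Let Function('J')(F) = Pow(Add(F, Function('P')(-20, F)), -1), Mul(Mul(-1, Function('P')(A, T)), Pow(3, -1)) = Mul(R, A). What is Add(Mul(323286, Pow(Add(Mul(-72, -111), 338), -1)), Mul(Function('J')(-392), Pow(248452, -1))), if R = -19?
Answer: Rational(61525926802187, 1585317552560) ≈ 38.810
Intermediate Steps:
Function('P')(A, T) = Mul(57, A) (Function('P')(A, T) = Mul(-3, Mul(-19, A)) = Mul(57, A))
Function('J')(F) = Pow(Add(-1140, F), -1) (Function('J')(F) = Pow(Add(F, Mul(57, -20)), -1) = Pow(Add(F, -1140), -1) = Pow(Add(-1140, F), -1))
Add(Mul(323286, Pow(Add(Mul(-72, -111), 338), -1)), Mul(Function('J')(-392), Pow(248452, -1))) = Add(Mul(323286, Pow(Add(Mul(-72, -111), 338), -1)), Mul(Pow(Add(-1140, -392), -1), Pow(248452, -1))) = Add(Mul(323286, Pow(Add(7992, 338), -1)), Mul(Pow(-1532, -1), Rational(1, 248452))) = Add(Mul(323286, Pow(8330, -1)), Mul(Rational(-1, 1532), Rational(1, 248452))) = Add(Mul(323286, Rational(1, 8330)), Rational(-1, 380628464)) = Add(Rational(161643, 4165), Rational(-1, 380628464)) = Rational(61525926802187, 1585317552560)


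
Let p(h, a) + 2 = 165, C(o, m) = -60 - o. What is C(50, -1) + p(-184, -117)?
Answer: 53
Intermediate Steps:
p(h, a) = 163 (p(h, a) = -2 + 165 = 163)
C(50, -1) + p(-184, -117) = (-60 - 1*50) + 163 = (-60 - 50) + 163 = -110 + 163 = 53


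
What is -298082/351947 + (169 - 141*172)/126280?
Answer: -46117734561/44443867160 ≈ -1.0377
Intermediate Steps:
-298082/351947 + (169 - 141*172)/126280 = -298082*1/351947 + (169 - 24252)*(1/126280) = -298082/351947 - 24083*1/126280 = -298082/351947 - 24083/126280 = -46117734561/44443867160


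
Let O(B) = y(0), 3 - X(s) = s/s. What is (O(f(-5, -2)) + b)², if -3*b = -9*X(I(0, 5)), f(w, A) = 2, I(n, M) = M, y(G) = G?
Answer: 36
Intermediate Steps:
X(s) = 2 (X(s) = 3 - s/s = 3 - 1*1 = 3 - 1 = 2)
b = 6 (b = -(-3)*2 = -⅓*(-18) = 6)
O(B) = 0
(O(f(-5, -2)) + b)² = (0 + 6)² = 6² = 36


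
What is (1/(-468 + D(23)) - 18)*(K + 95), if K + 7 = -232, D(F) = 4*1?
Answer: 75177/29 ≈ 2592.3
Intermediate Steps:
D(F) = 4
K = -239 (K = -7 - 232 = -239)
(1/(-468 + D(23)) - 18)*(K + 95) = (1/(-468 + 4) - 18)*(-239 + 95) = (1/(-464) - 18)*(-144) = (-1/464 - 18)*(-144) = -8353/464*(-144) = 75177/29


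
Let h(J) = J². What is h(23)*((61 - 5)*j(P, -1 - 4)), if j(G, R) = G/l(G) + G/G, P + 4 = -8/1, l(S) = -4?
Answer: 118496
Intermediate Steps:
P = -12 (P = -4 - 8/1 = -4 - 8*1 = -4 - 8 = -12)
j(G, R) = 1 - G/4 (j(G, R) = G/(-4) + G/G = G*(-¼) + 1 = -G/4 + 1 = 1 - G/4)
h(23)*((61 - 5)*j(P, -1 - 4)) = 23²*((61 - 5)*(1 - ¼*(-12))) = 529*(56*(1 + 3)) = 529*(56*4) = 529*224 = 118496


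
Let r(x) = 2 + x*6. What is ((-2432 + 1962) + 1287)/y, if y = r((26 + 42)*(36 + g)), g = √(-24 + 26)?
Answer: 6000865/107731586 - 83334*√2/53865793 ≈ 0.053514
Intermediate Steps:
g = √2 ≈ 1.4142
r(x) = 2 + 6*x
y = 14690 + 408*√2 (y = 2 + 6*((26 + 42)*(36 + √2)) = 2 + 6*(68*(36 + √2)) = 2 + 6*(2448 + 68*√2) = 2 + (14688 + 408*√2) = 14690 + 408*√2 ≈ 15267.)
((-2432 + 1962) + 1287)/y = ((-2432 + 1962) + 1287)/(14690 + 408*√2) = (-470 + 1287)/(14690 + 408*√2) = 817/(14690 + 408*√2)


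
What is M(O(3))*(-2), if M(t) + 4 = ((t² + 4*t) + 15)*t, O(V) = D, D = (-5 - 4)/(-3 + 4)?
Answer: 1088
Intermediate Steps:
D = -9 (D = -9/1 = -9*1 = -9)
O(V) = -9
M(t) = -4 + t*(15 + t² + 4*t) (M(t) = -4 + ((t² + 4*t) + 15)*t = -4 + (15 + t² + 4*t)*t = -4 + t*(15 + t² + 4*t))
M(O(3))*(-2) = (-4 + (-9)³ + 4*(-9)² + 15*(-9))*(-2) = (-4 - 729 + 4*81 - 135)*(-2) = (-4 - 729 + 324 - 135)*(-2) = -544*(-2) = 1088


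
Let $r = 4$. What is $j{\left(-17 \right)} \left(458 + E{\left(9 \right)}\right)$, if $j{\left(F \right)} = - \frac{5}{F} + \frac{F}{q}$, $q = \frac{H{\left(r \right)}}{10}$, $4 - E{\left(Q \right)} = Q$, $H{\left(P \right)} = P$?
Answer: $- \frac{650055}{34} \approx -19119.0$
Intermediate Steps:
$E{\left(Q \right)} = 4 - Q$
$q = \frac{2}{5}$ ($q = \frac{4}{10} = 4 \cdot \frac{1}{10} = \frac{2}{5} \approx 0.4$)
$j{\left(F \right)} = - \frac{5}{F} + \frac{5 F}{2}$ ($j{\left(F \right)} = - \frac{5}{F} + \frac{F}{\frac{2}{5}} = - \frac{5}{F} + F \frac{5}{2} = - \frac{5}{F} + \frac{5 F}{2}$)
$j{\left(-17 \right)} \left(458 + E{\left(9 \right)}\right) = \left(- \frac{5}{-17} + \frac{5}{2} \left(-17\right)\right) \left(458 + \left(4 - 9\right)\right) = \left(\left(-5\right) \left(- \frac{1}{17}\right) - \frac{85}{2}\right) \left(458 + \left(4 - 9\right)\right) = \left(\frac{5}{17} - \frac{85}{2}\right) \left(458 - 5\right) = \left(- \frac{1435}{34}\right) 453 = - \frac{650055}{34}$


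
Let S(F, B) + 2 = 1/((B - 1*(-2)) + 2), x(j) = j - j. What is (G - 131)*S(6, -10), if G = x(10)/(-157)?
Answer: 1703/6 ≈ 283.83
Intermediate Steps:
x(j) = 0
S(F, B) = -2 + 1/(4 + B) (S(F, B) = -2 + 1/((B - 1*(-2)) + 2) = -2 + 1/((B + 2) + 2) = -2 + 1/((2 + B) + 2) = -2 + 1/(4 + B))
G = 0 (G = 0/(-157) = 0*(-1/157) = 0)
(G - 131)*S(6, -10) = (0 - 131)*((-7 - 2*(-10))/(4 - 10)) = -131*(-7 + 20)/(-6) = -(-131)*13/6 = -131*(-13/6) = 1703/6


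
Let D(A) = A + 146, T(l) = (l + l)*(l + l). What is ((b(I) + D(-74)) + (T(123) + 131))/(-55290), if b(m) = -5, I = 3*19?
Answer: -10119/9215 ≈ -1.0981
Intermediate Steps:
T(l) = 4*l² (T(l) = (2*l)*(2*l) = 4*l²)
I = 57
D(A) = 146 + A
((b(I) + D(-74)) + (T(123) + 131))/(-55290) = ((-5 + (146 - 74)) + (4*123² + 131))/(-55290) = ((-5 + 72) + (4*15129 + 131))*(-1/55290) = (67 + (60516 + 131))*(-1/55290) = (67 + 60647)*(-1/55290) = 60714*(-1/55290) = -10119/9215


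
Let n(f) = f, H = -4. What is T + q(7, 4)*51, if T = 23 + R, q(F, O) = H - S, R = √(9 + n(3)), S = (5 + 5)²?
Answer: -5281 + 2*√3 ≈ -5277.5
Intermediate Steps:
S = 100 (S = 10² = 100)
R = 2*√3 (R = √(9 + 3) = √12 = 2*√3 ≈ 3.4641)
q(F, O) = -104 (q(F, O) = -4 - 1*100 = -4 - 100 = -104)
T = 23 + 2*√3 ≈ 26.464
T + q(7, 4)*51 = (23 + 2*√3) - 104*51 = (23 + 2*√3) - 5304 = -5281 + 2*√3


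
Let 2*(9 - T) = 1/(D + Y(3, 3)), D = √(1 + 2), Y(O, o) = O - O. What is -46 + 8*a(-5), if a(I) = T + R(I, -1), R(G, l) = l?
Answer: 18 - 4*√3/3 ≈ 15.691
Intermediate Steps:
Y(O, o) = 0
D = √3 ≈ 1.7320
T = 9 - √3/6 (T = 9 - 1/(2*(√3 + 0)) = 9 - √3/3/2 = 9 - √3/6 ≈ 8.7113)
a(I) = 8 - √3/6 (a(I) = (9 - √3/6) - 1 = 8 - √3/6)
-46 + 8*a(-5) = -46 + 8*(8 - √3/6) = -46 + (64 - 4*√3/3) = 18 - 4*√3/3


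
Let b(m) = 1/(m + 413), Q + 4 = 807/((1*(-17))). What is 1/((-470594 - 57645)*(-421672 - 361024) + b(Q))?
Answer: 6146/2541067094706241 ≈ 2.4187e-12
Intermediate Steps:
Q = -875/17 (Q = -4 + 807/((1*(-17))) = -4 + 807/(-17) = -4 + 807*(-1/17) = -4 - 807/17 = -875/17 ≈ -51.471)
b(m) = 1/(413 + m)
1/((-470594 - 57645)*(-421672 - 361024) + b(Q)) = 1/((-470594 - 57645)*(-421672 - 361024) + 1/(413 - 875/17)) = 1/(-528239*(-782696) + 1/(6146/17)) = 1/(413450552344 + 17/6146) = 1/(2541067094706241/6146) = 6146/2541067094706241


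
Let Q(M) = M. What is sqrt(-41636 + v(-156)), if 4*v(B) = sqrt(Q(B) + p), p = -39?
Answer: sqrt(-166544 + I*sqrt(195))/2 ≈ 0.0085545 + 204.05*I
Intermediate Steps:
v(B) = sqrt(-39 + B)/4 (v(B) = sqrt(B - 39)/4 = sqrt(-39 + B)/4)
sqrt(-41636 + v(-156)) = sqrt(-41636 + sqrt(-39 - 156)/4) = sqrt(-41636 + sqrt(-195)/4) = sqrt(-41636 + (I*sqrt(195))/4) = sqrt(-41636 + I*sqrt(195)/4)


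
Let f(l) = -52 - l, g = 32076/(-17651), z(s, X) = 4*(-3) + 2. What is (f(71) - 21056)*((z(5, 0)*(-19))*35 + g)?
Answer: -2485293680246/17651 ≈ -1.4080e+8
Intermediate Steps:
z(s, X) = -10 (z(s, X) = -12 + 2 = -10)
g = -32076/17651 (g = 32076*(-1/17651) = -32076/17651 ≈ -1.8172)
(f(71) - 21056)*((z(5, 0)*(-19))*35 + g) = ((-52 - 1*71) - 21056)*(-10*(-19)*35 - 32076/17651) = ((-52 - 71) - 21056)*(190*35 - 32076/17651) = (-123 - 21056)*(6650 - 32076/17651) = -21179*117347074/17651 = -2485293680246/17651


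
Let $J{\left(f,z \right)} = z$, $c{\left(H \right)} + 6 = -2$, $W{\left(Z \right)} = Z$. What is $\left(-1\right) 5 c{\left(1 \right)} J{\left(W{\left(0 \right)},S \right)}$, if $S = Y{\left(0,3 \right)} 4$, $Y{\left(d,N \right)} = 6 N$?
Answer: $2880$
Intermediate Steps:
$c{\left(H \right)} = -8$ ($c{\left(H \right)} = -6 - 2 = -8$)
$S = 72$ ($S = 6 \cdot 3 \cdot 4 = 18 \cdot 4 = 72$)
$\left(-1\right) 5 c{\left(1 \right)} J{\left(W{\left(0 \right)},S \right)} = \left(-1\right) 5 \left(-8\right) 72 = \left(-5\right) \left(-8\right) 72 = 40 \cdot 72 = 2880$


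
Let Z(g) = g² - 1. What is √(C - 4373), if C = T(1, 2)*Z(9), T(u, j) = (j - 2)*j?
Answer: I*√4373 ≈ 66.129*I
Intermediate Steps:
T(u, j) = j*(-2 + j) (T(u, j) = (-2 + j)*j = j*(-2 + j))
Z(g) = -1 + g²
C = 0 (C = (2*(-2 + 2))*(-1 + 9²) = (2*0)*(-1 + 81) = 0*80 = 0)
√(C - 4373) = √(0 - 4373) = √(-4373) = I*√4373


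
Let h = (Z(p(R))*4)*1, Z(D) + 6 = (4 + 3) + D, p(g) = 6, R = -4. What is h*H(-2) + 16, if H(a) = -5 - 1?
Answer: -152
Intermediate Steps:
H(a) = -6
Z(D) = 1 + D (Z(D) = -6 + ((4 + 3) + D) = -6 + (7 + D) = 1 + D)
h = 28 (h = ((1 + 6)*4)*1 = (7*4)*1 = 28*1 = 28)
h*H(-2) + 16 = 28*(-6) + 16 = -168 + 16 = -152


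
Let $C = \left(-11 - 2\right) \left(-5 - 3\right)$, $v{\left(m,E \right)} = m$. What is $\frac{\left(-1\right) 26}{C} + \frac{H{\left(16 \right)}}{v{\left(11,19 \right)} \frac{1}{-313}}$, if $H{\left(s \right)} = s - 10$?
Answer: $- \frac{7523}{44} \approx -170.98$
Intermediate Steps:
$H{\left(s \right)} = -10 + s$ ($H{\left(s \right)} = s - 10 = -10 + s$)
$C = 104$ ($C = - 13 \left(-5 - 3\right) = \left(-13\right) \left(-8\right) = 104$)
$\frac{\left(-1\right) 26}{C} + \frac{H{\left(16 \right)}}{v{\left(11,19 \right)} \frac{1}{-313}} = \frac{\left(-1\right) 26}{104} + \frac{-10 + 16}{11 \frac{1}{-313}} = \left(-26\right) \frac{1}{104} + \frac{6}{11 \left(- \frac{1}{313}\right)} = - \frac{1}{4} + \frac{6}{- \frac{11}{313}} = - \frac{1}{4} + 6 \left(- \frac{313}{11}\right) = - \frac{1}{4} - \frac{1878}{11} = - \frac{7523}{44}$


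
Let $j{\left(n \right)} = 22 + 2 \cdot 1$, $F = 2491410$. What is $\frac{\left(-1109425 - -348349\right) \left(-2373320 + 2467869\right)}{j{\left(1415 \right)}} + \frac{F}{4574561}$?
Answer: $- \frac{27431726609383527}{9149122} \approx -2.9983 \cdot 10^{9}$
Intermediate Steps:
$j{\left(n \right)} = 24$ ($j{\left(n \right)} = 22 + 2 = 24$)
$\frac{\left(-1109425 - -348349\right) \left(-2373320 + 2467869\right)}{j{\left(1415 \right)}} + \frac{F}{4574561} = \frac{\left(-1109425 - -348349\right) \left(-2373320 + 2467869\right)}{24} + \frac{2491410}{4574561} = \left(-1109425 + \left(-223236 + 571585\right)\right) 94549 \cdot \frac{1}{24} + 2491410 \cdot \frac{1}{4574561} = \left(-1109425 + 348349\right) 94549 \cdot \frac{1}{24} + \frac{2491410}{4574561} = \left(-761076\right) 94549 \cdot \frac{1}{24} + \frac{2491410}{4574561} = \left(-71958974724\right) \frac{1}{24} + \frac{2491410}{4574561} = - \frac{5996581227}{2} + \frac{2491410}{4574561} = - \frac{27431726609383527}{9149122}$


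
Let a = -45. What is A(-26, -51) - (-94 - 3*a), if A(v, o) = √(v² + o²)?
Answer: -41 + √3277 ≈ 16.245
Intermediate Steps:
A(v, o) = √(o² + v²)
A(-26, -51) - (-94 - 3*a) = √((-51)² + (-26)²) - (-94 - 3*(-45)) = √(2601 + 676) - (-94 + 135) = √3277 - 1*41 = √3277 - 41 = -41 + √3277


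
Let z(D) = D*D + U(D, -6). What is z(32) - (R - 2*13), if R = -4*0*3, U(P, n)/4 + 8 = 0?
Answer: 1018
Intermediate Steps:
U(P, n) = -32 (U(P, n) = -32 + 4*0 = -32 + 0 = -32)
R = 0 (R = 0*3 = 0)
z(D) = -32 + D² (z(D) = D*D - 32 = D² - 32 = -32 + D²)
z(32) - (R - 2*13) = (-32 + 32²) - (0 - 2*13) = (-32 + 1024) - (0 - 26) = 992 - 1*(-26) = 992 + 26 = 1018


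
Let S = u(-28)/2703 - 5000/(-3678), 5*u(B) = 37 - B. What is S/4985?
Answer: 2260469/8259840915 ≈ 0.00027367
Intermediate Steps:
u(B) = 37/5 - B/5 (u(B) = (37 - B)/5 = 37/5 - B/5)
S = 2260469/1656939 (S = (37/5 - ⅕*(-28))/2703 - 5000/(-3678) = (37/5 + 28/5)*(1/2703) - 5000*(-1/3678) = 13*(1/2703) + 2500/1839 = 13/2703 + 2500/1839 = 2260469/1656939 ≈ 1.3642)
S/4985 = (2260469/1656939)/4985 = (2260469/1656939)*(1/4985) = 2260469/8259840915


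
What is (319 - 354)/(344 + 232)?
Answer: -35/576 ≈ -0.060764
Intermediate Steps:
(319 - 354)/(344 + 232) = -35/576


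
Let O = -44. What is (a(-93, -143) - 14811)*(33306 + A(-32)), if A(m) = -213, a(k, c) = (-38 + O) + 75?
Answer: -490372074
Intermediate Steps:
a(k, c) = -7 (a(k, c) = (-38 - 44) + 75 = -82 + 75 = -7)
(a(-93, -143) - 14811)*(33306 + A(-32)) = (-7 - 14811)*(33306 - 213) = -14818*33093 = -490372074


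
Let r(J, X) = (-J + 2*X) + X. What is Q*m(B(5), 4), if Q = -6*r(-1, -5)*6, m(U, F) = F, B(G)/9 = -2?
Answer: 2016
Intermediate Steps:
r(J, X) = -J + 3*X
B(G) = -18 (B(G) = 9*(-2) = -18)
Q = 504 (Q = -6*(-1*(-1) + 3*(-5))*6 = -6*(1 - 15)*6 = -6*(-14)*6 = 84*6 = 504)
Q*m(B(5), 4) = 504*4 = 2016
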